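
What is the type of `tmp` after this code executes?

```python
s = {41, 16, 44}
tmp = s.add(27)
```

set.add() returns None (mutates in place)

NoneType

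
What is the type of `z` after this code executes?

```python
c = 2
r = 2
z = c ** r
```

int ** positive int returns int (2 ** 2 = 4)

int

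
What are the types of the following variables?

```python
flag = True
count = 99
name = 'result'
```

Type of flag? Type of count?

flag is bool; count is int

bool, int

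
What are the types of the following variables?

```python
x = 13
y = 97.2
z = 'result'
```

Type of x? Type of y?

x is int; y is float

int, float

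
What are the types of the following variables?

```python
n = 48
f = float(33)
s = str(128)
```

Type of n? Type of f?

n is int; f is float

int, float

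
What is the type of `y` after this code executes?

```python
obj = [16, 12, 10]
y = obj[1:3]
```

Slicing a list always returns a list

list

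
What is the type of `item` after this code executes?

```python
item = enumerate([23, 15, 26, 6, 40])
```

enumerate() returns an enumerate iterator object

enumerate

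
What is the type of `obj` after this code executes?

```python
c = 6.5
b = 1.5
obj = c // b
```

float // float returns float (floor division preserves float type)

float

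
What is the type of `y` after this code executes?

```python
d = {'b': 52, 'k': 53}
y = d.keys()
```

.keys() returns a dict_keys view object

dict_keys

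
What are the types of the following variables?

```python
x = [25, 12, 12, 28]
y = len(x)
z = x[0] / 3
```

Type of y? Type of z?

len() returns int; int / int returns float

int, float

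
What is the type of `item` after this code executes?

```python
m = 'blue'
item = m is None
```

'is' comparison returns bool

bool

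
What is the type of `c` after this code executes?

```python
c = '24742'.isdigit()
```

str.isdigit() returns bool

bool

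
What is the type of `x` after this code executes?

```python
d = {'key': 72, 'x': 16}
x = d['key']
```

Accessing dict[str, int] with key 'key' returns int value 72

int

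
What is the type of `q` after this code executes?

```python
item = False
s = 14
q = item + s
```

bool + int returns int (False is 0, so 0 + 14 = 14)

int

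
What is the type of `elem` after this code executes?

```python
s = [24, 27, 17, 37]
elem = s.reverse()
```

list.reverse() returns None

NoneType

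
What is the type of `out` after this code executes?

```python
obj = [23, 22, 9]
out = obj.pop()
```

list.pop() returns the popped element (int here)

int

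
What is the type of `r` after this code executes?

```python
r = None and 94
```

'and' returns first falsy value (None)

NoneType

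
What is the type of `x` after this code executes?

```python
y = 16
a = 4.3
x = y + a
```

int + float returns float (16 + 4.3 = 20.3)

float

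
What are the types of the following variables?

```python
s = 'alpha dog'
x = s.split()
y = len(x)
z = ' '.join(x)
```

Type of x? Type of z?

str.split() returns list; str.join() returns str

list, str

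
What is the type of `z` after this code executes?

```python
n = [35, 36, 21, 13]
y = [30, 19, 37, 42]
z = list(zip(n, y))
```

list(zip(...)) returns a list of tuples

list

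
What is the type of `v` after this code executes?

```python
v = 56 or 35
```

'or' returns the first truthy value (56, which is int)

int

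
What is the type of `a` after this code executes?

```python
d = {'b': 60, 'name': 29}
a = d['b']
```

Accessing dict[str, int] with key 'b' returns int value 60

int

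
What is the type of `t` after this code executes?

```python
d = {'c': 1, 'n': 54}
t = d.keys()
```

.keys() returns a dict_keys view object

dict_keys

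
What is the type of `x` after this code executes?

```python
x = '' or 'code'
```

'or' returns first truthy value ('code', which is str)

str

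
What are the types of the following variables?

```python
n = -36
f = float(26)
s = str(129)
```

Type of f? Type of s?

f is float; s is str

float, str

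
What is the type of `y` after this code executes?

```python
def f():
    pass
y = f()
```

A function with no return statement returns None

NoneType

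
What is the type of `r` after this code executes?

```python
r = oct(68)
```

oct() returns str representation

str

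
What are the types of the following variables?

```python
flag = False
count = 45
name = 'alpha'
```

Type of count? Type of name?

count is int; name is str

int, str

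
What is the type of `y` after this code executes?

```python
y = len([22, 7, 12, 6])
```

len() always returns int

int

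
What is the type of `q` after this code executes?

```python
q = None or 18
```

'or' with None returns the other value (18, int)

int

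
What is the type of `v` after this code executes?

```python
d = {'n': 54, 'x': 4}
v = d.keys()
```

.keys() returns a dict_keys view object

dict_keys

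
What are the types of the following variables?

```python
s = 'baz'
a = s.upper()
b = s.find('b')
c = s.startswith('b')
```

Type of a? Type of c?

str.upper() returns str; str.startswith() returns bool

str, bool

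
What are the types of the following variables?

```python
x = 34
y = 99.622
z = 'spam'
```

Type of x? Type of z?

x is int; z is str

int, str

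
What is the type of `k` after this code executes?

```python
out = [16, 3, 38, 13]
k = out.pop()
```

list.pop() returns the popped element (int here)

int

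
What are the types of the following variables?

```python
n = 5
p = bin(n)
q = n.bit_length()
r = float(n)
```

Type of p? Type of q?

bin() returns str; int.bit_length() returns int

str, int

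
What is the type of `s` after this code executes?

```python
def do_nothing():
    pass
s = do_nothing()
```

A function with no return statement returns None

NoneType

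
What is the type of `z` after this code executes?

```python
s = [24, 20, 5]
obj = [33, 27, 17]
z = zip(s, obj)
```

zip() returns a zip iterator object

zip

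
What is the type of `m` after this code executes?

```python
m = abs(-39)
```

abs() of int returns int

int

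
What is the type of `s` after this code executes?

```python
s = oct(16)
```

oct() returns str representation

str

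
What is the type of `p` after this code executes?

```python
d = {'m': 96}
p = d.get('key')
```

dict.get() returns None when key 'key' is not found and no default given

NoneType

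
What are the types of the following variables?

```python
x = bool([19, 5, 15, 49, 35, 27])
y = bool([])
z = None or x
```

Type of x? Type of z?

bool() returns bool; None or <bool> returns the bool

bool, bool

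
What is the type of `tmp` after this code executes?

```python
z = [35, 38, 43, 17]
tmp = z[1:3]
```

Slicing a list always returns a list

list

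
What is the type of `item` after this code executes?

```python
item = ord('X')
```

ord() returns int (Unicode code point)

int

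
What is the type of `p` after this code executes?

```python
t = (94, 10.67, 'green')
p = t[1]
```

Index 1 of tuple is 10.67 which is float

float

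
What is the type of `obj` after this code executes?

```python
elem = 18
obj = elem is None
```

'is' comparison returns bool

bool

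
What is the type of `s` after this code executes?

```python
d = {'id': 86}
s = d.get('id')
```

dict.get() returns the value (int) when key is found

int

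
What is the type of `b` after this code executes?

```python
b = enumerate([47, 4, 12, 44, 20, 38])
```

enumerate() returns an enumerate iterator object

enumerate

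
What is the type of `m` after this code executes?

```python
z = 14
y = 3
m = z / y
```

int / int always returns float in Python 3 (14 / 3 = 4.66667)

float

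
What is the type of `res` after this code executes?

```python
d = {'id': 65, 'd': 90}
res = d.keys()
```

.keys() returns a dict_keys view object

dict_keys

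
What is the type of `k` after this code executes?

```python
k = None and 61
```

'and' returns first falsy value (None)

NoneType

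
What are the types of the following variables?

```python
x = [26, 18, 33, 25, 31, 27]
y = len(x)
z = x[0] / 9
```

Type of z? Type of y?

int / int returns float; len() returns int

float, int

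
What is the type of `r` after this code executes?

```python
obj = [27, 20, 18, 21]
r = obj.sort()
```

list.sort() returns None (sorts in place)

NoneType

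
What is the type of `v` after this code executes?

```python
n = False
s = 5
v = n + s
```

bool + int returns int (False is 0, so 0 + 5 = 5)

int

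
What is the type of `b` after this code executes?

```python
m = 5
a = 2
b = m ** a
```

int ** positive int returns int (5 ** 2 = 25)

int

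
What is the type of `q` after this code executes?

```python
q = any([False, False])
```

any() returns bool

bool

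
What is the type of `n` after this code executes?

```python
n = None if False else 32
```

Ternary: condition is False, else branch (32) taken → int

int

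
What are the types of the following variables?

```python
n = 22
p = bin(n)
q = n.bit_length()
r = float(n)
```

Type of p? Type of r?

bin() returns str; float() returns float

str, float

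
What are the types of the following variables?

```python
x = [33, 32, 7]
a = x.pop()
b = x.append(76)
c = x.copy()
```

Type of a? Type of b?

list.pop() returns the element (int); list.append() returns None

int, NoneType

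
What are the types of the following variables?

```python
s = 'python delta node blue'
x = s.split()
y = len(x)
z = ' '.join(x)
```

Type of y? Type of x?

len() returns int; str.split() returns list

int, list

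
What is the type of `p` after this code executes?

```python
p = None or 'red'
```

'or' with None returns the other value ('red', str)

str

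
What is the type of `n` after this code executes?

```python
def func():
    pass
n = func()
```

A function with no return statement returns None

NoneType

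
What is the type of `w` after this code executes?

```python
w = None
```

None has type NoneType

NoneType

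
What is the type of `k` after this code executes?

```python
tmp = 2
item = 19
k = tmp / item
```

int / int always returns float in Python 3 (2 / 19 = 0.105263)

float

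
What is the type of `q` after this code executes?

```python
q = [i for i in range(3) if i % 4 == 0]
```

A list comprehension [...] produces a list

list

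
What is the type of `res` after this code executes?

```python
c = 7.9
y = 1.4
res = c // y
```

float // float returns float (floor division preserves float type)

float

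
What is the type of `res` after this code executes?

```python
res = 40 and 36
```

'and' returns the last value when all truthy (36, which is int)

int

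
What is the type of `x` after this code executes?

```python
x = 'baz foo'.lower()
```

str.lower() returns str

str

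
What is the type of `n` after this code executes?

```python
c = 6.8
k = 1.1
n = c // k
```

float // float returns float (floor division preserves float type)

float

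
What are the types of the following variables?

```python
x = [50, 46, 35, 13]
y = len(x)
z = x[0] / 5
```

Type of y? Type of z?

len() returns int; int / int returns float

int, float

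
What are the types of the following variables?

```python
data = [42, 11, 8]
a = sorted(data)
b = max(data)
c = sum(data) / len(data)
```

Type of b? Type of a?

max of ints returns int; sorted() returns list

int, list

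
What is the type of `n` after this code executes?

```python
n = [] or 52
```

'or' returns first truthy value (52, which is int)

int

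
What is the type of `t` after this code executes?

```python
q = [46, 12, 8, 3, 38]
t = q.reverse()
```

list.reverse() returns None

NoneType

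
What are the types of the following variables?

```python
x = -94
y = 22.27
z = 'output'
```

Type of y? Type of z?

y is float; z is str

float, str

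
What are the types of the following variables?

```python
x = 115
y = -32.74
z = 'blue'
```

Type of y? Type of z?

y is float; z is str

float, str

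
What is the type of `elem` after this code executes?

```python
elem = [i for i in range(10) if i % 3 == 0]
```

A list comprehension [...] produces a list

list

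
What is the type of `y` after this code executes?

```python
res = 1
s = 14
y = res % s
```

int % int returns int (1 % 14 = 1)

int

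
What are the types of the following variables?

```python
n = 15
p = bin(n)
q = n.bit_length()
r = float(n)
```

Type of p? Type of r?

bin() returns str; float() returns float

str, float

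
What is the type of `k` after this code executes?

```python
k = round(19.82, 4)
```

round() with ndigits arg returns float

float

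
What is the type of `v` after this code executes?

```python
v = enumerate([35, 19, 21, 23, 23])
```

enumerate() returns an enumerate iterator object

enumerate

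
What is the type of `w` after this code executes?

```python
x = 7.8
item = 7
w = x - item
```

float - int returns float (7.8 - 7 = 0.8)

float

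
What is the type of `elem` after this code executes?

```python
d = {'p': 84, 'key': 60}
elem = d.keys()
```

.keys() returns a dict_keys view object

dict_keys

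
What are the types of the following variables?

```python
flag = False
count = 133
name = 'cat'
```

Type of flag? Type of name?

flag is bool; name is str

bool, str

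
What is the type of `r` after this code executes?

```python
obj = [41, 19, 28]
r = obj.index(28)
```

list.index() returns int

int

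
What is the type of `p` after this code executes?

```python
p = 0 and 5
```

'and' returns the first falsy value (0, which is int)

int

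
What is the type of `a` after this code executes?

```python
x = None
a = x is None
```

'is' comparison returns bool

bool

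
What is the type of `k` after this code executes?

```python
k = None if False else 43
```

Ternary: condition is False, else branch (43) taken → int

int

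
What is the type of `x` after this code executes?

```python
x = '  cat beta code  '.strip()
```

str.strip() returns str

str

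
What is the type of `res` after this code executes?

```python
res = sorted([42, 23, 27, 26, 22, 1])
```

sorted() always returns list

list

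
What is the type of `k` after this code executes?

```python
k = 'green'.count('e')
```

str.count() returns int

int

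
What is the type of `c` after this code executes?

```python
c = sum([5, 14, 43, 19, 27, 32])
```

sum() of ints returns int

int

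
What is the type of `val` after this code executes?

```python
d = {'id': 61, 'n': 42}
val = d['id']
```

Accessing dict[str, int] with key 'id' returns int value 61

int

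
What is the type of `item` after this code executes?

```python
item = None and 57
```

'and' returns first falsy value (None)

NoneType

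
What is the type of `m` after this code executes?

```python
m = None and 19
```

'and' returns first falsy value (None)

NoneType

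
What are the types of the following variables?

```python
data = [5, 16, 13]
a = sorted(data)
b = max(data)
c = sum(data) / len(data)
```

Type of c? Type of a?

int / int returns float; sorted() returns list

float, list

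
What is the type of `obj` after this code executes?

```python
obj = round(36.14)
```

round() with no ndigits arg returns int

int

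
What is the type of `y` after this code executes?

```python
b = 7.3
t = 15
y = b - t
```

float - int returns float (7.3 - 15 = -7.7)

float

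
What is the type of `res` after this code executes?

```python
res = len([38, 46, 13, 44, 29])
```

len() always returns int

int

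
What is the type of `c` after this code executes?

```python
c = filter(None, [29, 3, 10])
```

filter() returns a filter iterator object

filter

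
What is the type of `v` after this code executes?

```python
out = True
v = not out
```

'not' always returns bool

bool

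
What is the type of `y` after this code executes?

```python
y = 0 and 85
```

'and' returns the first falsy value (0, which is int)

int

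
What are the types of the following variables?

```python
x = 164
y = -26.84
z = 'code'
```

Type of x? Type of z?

x is int; z is str

int, str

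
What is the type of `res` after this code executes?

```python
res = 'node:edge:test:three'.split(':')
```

str.split() returns list

list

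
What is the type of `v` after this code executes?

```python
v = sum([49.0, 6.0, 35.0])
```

sum() of floats returns float

float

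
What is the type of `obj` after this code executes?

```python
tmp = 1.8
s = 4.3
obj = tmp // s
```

float // float returns float (floor division preserves float type)

float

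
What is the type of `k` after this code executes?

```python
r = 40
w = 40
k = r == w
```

Equality comparison returns bool

bool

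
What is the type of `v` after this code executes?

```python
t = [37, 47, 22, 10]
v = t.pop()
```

list.pop() returns the popped element (int here)

int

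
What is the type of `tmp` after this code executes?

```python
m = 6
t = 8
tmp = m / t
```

int / int always returns float in Python 3 (6 / 8 = 0.75)

float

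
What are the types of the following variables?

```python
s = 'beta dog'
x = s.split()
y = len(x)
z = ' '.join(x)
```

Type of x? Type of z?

str.split() returns list; str.join() returns str

list, str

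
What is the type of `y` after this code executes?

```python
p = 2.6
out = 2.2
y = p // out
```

float // float returns float (floor division preserves float type)

float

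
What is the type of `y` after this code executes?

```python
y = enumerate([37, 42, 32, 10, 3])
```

enumerate() returns an enumerate iterator object

enumerate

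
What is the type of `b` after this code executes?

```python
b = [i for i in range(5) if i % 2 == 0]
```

A list comprehension [...] produces a list

list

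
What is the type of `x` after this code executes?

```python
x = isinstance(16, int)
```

isinstance() returns bool

bool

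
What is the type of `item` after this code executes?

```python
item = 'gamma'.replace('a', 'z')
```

str.replace() returns str

str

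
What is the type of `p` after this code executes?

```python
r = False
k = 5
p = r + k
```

bool + int returns int (False is 0, so 0 + 5 = 5)

int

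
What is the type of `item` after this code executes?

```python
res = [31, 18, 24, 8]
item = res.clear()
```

list.clear() returns None

NoneType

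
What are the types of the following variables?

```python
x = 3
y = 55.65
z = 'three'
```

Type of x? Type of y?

x is int; y is float

int, float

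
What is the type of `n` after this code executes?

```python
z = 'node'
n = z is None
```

'is' comparison returns bool

bool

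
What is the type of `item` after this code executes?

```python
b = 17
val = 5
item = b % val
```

int % int returns int (17 % 5 = 2)

int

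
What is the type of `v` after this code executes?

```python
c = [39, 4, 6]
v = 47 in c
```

'in' operator returns bool

bool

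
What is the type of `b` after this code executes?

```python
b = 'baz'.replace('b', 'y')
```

str.replace() returns str

str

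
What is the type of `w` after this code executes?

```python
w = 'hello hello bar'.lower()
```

str.lower() returns str

str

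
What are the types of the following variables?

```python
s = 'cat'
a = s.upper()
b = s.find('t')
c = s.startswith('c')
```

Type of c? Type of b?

str.startswith() returns bool; str.find() returns int

bool, int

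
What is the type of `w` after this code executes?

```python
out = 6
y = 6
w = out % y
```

int % int returns int (6 % 6 = 0)

int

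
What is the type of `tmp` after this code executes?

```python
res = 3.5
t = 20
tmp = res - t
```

float - int returns float (3.5 - 20 = -16.5)

float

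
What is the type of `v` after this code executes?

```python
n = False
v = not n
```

'not' always returns bool

bool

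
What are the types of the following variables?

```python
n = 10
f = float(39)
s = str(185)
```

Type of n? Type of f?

n is int; f is float

int, float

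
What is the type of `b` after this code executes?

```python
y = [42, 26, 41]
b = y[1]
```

Indexing a list of ints returns int (y[1] = 26)

int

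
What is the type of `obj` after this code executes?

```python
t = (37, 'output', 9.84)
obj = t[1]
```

Index 1 of tuple is 'output' which is str

str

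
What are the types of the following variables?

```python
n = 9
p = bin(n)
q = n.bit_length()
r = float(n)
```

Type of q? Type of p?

int.bit_length() returns int; bin() returns str

int, str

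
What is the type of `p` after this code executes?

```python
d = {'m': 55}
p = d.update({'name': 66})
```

dict.update() returns None

NoneType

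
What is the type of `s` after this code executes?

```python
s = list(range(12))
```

list(range(...)) returns list

list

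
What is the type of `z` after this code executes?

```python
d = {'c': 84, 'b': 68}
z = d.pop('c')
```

dict.pop() returns the value (int)

int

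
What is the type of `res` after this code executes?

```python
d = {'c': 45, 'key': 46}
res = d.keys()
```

.keys() returns a dict_keys view object

dict_keys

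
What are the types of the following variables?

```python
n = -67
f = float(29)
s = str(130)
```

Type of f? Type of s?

f is float; s is str

float, str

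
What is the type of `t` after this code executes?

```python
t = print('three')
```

print() returns None

NoneType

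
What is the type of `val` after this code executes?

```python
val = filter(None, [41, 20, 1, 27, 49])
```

filter() returns a filter iterator object

filter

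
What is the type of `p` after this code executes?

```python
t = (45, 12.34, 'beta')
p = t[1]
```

Index 1 of tuple is 12.34 which is float

float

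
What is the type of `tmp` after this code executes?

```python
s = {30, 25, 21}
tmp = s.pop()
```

Popping from a set of ints returns int

int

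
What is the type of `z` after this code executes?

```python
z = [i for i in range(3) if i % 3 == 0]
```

A list comprehension [...] produces a list

list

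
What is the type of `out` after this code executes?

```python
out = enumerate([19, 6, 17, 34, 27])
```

enumerate() returns an enumerate iterator object

enumerate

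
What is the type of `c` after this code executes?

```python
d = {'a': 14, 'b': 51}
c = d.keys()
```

.keys() returns a dict_keys view object

dict_keys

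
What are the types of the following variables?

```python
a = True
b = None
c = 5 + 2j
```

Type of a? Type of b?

a is bool; b is NoneType

bool, NoneType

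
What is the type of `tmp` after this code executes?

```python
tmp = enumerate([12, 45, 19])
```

enumerate() returns an enumerate iterator object

enumerate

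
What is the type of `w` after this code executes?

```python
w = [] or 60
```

'or' returns first truthy value (60, which is int)

int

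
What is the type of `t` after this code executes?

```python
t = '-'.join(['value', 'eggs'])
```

str.join() returns str

str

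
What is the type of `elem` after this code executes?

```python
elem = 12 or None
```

'or' returns first truthy value (12, int)

int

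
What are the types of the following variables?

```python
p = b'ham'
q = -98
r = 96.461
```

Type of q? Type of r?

q is int; r is float

int, float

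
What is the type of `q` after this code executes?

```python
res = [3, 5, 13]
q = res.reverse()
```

list.reverse() returns None

NoneType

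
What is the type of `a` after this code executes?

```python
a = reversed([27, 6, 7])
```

reversed() on a list returns a list_reverseiterator

list_reverseiterator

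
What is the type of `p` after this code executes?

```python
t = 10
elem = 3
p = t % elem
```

int % int returns int (10 % 3 = 1)

int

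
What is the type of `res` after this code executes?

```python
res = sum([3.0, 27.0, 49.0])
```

sum() of floats returns float

float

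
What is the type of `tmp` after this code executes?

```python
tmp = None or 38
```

'or' with None returns the other value (38, int)

int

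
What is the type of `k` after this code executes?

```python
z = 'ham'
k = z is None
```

'is' comparison returns bool

bool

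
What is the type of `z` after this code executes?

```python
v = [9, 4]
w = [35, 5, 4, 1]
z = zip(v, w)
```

zip() returns a zip iterator object

zip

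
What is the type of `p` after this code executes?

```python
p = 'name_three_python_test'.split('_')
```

str.split() returns list

list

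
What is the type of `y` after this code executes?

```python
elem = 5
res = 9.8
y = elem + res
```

int + float returns float (5 + 9.8 = 14.8)

float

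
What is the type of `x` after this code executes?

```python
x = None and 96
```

'and' returns first falsy value (None)

NoneType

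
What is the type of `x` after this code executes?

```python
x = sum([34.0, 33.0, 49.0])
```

sum() of floats returns float

float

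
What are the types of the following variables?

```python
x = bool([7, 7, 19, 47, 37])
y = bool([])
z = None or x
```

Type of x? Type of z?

bool() returns bool; None or <bool> returns the bool

bool, bool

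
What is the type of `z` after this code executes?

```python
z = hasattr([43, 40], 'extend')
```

hasattr() returns bool

bool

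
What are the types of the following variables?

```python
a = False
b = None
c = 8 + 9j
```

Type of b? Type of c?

b is NoneType; c is complex

NoneType, complex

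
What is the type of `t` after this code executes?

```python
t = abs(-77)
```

abs() of int returns int

int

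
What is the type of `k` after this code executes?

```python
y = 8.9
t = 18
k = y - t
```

float - int returns float (8.9 - 18 = -9.1)

float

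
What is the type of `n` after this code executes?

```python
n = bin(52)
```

bin() returns str representation

str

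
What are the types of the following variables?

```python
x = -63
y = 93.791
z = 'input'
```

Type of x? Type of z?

x is int; z is str

int, str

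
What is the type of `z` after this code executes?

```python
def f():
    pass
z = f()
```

A function with no return statement returns None

NoneType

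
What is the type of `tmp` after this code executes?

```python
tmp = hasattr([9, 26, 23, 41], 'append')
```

hasattr() returns bool

bool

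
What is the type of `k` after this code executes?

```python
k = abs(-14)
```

abs() of int returns int

int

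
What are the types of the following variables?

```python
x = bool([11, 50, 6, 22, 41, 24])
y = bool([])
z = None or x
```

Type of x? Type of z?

bool() returns bool; None or <bool> returns the bool

bool, bool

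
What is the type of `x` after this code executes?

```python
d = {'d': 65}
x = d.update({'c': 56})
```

dict.update() returns None

NoneType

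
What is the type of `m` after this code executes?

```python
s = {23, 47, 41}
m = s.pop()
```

Popping from a set of ints returns int

int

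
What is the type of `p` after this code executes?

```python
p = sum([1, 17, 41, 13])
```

sum() of ints returns int

int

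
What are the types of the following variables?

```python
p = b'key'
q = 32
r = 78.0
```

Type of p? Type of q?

p is bytes; q is int

bytes, int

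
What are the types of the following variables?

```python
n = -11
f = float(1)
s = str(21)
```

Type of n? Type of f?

n is int; f is float

int, float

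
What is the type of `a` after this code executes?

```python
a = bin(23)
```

bin() returns str representation

str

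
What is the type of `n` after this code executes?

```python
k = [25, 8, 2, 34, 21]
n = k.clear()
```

list.clear() returns None

NoneType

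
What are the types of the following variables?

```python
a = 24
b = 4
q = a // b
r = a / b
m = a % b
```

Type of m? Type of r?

int % int returns int; int / int returns float

int, float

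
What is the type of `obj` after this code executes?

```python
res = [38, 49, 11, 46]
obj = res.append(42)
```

list.append() returns None (mutates in place)

NoneType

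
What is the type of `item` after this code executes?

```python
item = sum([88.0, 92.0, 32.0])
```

sum() of floats returns float

float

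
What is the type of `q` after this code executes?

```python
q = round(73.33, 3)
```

round() with ndigits arg returns float

float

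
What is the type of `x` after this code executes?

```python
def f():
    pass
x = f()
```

A function with no return statement returns None

NoneType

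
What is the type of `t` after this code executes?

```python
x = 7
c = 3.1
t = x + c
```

int + float returns float (7 + 3.1 = 10.1)

float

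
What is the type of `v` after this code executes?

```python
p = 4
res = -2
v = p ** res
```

int ** negative int returns float

float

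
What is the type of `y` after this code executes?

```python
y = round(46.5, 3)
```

round() with ndigits arg returns float

float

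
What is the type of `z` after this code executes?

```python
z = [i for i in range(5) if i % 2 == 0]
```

A list comprehension [...] produces a list

list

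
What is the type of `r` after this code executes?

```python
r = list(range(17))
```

list(range(...)) returns list

list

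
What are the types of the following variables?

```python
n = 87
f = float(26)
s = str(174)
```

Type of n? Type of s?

n is int; s is str

int, str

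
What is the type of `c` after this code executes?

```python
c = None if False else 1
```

Ternary: condition is False, else branch (1) taken → int

int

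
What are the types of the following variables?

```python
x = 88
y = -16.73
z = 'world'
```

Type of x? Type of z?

x is int; z is str

int, str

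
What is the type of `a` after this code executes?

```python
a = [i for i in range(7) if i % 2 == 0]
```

A list comprehension [...] produces a list

list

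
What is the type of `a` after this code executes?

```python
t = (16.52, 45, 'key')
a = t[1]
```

Index 1 of tuple is 45 which is int

int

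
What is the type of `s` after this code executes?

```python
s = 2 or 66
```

'or' returns the first truthy value (2, which is int)

int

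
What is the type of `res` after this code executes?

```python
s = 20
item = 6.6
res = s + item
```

int + float returns float (20 + 6.6 = 26.6)

float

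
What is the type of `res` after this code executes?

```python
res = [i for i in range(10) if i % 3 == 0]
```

A list comprehension [...] produces a list

list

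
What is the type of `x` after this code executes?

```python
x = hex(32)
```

hex() returns str representation

str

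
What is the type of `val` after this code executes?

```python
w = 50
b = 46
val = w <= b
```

Comparison operators return bool

bool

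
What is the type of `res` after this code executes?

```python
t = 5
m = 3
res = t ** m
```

int ** positive int returns int (5 ** 3 = 125)

int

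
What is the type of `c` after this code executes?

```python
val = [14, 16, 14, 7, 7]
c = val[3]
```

Indexing a list of ints returns int (val[3] = 7)

int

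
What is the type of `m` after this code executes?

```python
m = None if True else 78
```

Ternary: condition is True, if branch (None) taken → NoneType

NoneType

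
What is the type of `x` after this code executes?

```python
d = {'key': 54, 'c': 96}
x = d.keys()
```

.keys() returns a dict_keys view object

dict_keys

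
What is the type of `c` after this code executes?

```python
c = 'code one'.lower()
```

str.lower() returns str

str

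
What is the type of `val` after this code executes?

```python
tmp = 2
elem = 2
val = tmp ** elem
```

int ** positive int returns int (2 ** 2 = 4)

int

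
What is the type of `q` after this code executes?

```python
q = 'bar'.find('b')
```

str.find() returns int (index, or -1)

int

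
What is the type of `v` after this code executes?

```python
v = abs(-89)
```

abs() of int returns int

int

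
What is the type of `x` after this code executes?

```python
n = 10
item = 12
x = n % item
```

int % int returns int (10 % 12 = 10)

int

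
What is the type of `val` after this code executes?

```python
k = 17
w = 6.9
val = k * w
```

int * float returns float (17 * 6.9 = 117.3)

float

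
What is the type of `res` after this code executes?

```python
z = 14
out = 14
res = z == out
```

Equality comparison returns bool

bool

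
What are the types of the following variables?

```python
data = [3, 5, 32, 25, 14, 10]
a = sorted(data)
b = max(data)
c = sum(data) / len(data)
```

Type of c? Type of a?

int / int returns float; sorted() returns list

float, list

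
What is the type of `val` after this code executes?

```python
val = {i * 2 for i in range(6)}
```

A set comprehension {expr for x in iterable} produces a set

set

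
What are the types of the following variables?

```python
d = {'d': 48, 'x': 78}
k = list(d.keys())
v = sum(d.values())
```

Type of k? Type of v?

list(...) returns list; sum of int values returns int

list, int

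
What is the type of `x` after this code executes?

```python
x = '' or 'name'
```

'or' returns first truthy value ('name', which is str)

str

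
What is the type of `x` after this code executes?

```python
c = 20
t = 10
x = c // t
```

int // int returns int (20 // 10 = 2)

int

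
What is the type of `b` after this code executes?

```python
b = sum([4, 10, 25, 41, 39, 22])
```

sum() of ints returns int

int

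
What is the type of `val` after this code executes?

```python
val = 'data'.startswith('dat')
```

str.startswith() returns bool

bool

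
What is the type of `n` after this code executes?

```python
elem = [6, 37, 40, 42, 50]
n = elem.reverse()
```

list.reverse() returns None

NoneType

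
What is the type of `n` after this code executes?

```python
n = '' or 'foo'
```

'or' returns first truthy value ('foo', which is str)

str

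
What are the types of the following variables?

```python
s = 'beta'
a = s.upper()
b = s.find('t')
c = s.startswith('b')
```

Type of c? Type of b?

str.startswith() returns bool; str.find() returns int

bool, int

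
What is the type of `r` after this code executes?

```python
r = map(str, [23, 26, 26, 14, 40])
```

map() returns a map iterator object

map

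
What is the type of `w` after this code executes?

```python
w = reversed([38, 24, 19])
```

reversed() on a list returns a list_reverseiterator

list_reverseiterator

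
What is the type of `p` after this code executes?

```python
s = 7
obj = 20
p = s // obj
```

int // int returns int (7 // 20 = 0)

int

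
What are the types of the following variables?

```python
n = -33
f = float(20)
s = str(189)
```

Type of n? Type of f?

n is int; f is float

int, float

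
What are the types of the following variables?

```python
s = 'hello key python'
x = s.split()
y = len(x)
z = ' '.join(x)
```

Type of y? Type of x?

len() returns int; str.split() returns list

int, list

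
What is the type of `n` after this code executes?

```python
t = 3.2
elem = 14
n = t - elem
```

float - int returns float (3.2 - 14 = -10.8)

float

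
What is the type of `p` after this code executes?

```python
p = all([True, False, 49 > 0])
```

all() returns bool

bool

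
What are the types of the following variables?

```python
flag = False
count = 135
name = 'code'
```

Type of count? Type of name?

count is int; name is str

int, str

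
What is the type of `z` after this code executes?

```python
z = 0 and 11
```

'and' returns the first falsy value (0, which is int)

int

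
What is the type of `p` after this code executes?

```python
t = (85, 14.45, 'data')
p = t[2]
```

Index 2 of tuple is 'data' which is str

str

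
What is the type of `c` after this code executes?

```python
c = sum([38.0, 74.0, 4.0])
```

sum() of floats returns float

float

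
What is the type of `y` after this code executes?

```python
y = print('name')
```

print() returns None

NoneType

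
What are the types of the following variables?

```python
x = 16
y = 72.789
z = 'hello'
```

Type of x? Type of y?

x is int; y is float

int, float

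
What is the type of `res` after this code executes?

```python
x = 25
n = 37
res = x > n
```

Comparison operators return bool

bool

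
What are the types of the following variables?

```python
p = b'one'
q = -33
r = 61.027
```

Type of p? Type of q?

p is bytes; q is int

bytes, int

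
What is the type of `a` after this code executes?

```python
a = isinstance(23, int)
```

isinstance() returns bool

bool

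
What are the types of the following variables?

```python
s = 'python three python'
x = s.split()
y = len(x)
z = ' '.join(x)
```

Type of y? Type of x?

len() returns int; str.split() returns list

int, list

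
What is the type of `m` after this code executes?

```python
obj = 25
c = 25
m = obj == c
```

Equality comparison returns bool

bool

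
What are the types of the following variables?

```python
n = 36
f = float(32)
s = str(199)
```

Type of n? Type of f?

n is int; f is float

int, float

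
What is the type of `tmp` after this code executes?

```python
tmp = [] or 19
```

'or' returns first truthy value (19, which is int)

int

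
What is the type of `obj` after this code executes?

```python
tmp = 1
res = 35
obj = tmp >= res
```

Comparison operators return bool

bool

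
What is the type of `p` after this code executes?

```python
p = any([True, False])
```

any() returns bool

bool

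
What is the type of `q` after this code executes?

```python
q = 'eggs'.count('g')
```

str.count() returns int

int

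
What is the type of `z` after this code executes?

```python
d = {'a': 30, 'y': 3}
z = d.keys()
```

.keys() returns a dict_keys view object

dict_keys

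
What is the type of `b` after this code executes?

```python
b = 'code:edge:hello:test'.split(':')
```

str.split() returns list

list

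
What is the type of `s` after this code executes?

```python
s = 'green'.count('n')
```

str.count() returns int

int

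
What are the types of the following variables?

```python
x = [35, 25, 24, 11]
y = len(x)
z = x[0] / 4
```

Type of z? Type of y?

int / int returns float; len() returns int

float, int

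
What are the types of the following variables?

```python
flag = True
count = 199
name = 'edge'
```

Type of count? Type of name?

count is int; name is str

int, str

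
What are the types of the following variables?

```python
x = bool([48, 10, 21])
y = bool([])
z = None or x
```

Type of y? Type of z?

bool() returns bool; None or <bool> returns the bool

bool, bool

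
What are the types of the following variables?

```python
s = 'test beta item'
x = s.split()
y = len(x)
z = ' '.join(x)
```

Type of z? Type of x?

str.join() returns str; str.split() returns list

str, list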